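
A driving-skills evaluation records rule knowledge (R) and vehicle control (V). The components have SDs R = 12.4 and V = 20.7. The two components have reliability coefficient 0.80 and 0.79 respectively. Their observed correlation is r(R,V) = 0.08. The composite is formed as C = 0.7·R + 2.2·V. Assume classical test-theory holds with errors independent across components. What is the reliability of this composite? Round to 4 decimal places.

0.7963

Var(C) = 0.7²·12.4² + 2.2²·20.7² + 2·[1.54·12.4·20.7·0.08] = 2149.23 + 63.246 = 2212.48.
Because errors are independent across components, Cov(Tᵢ,Tⱼ) = Cov(Xᵢ,Xⱼ); the off-diagonal part of the true-score variance is the same as above.
True-score variance = [0.7²·12.4²·0.80 + 2.2²·20.7²·0.79] + 63.246 = 1698.65 + 63.246 = 1761.89.
Reliability = 1761.89 / 2212.48 = 0.7963.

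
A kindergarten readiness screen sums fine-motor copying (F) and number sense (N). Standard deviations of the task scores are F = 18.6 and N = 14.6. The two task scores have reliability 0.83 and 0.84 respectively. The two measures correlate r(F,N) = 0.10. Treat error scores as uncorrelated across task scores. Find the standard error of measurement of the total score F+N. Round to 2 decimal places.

9.64

Var(total) = 559.12 + 54.312 = 613.432.
True-score variance = 466.201 + 54.312 = 520.513, so reliability = 0.8485.
Error variance = 613.432 − 520.513 = 92.9188; SEM = √92.9188 = 9.64.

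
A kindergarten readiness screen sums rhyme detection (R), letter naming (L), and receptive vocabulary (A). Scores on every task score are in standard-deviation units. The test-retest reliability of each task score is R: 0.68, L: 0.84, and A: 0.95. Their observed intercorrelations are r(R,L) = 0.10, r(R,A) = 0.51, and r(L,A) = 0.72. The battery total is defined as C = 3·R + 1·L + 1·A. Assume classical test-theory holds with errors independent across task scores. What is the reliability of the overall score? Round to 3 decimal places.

Var(C) = 3² + 1 + 1 + 2·[3·0.10 + 3·0.51 + 0.72] = 11 + 5.1 = 16.1.
With uncorrelated errors the cross-covariances are all true-score covariance, so they carry over unchanged; only the diagonal terms shrink to ρᵢσᵢ².
True-score variance = [3²·0.68 + 0.84 + 0.95] + 5.1 = 7.91 + 5.1 = 13.01.
Reliability = 13.01 / 16.1 = 0.808.

0.808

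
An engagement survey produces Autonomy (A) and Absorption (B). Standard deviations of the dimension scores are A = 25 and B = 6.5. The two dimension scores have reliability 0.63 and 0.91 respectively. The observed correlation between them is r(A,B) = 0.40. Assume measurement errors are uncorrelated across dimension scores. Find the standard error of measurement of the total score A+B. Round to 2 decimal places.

15.33

Var(total) = 667.25 + 130 = 797.25.
True-score variance = 432.197 + 130 = 562.197, so reliability = 0.7052.
Error variance = 797.25 − 562.197 = 235.053; SEM = √235.053 = 15.33.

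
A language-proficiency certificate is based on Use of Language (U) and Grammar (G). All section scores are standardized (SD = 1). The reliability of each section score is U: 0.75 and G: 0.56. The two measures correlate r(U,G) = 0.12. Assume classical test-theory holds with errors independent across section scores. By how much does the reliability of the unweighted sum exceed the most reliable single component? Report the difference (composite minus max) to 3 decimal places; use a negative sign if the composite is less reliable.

Var(sum) = 2 + 0.24 = 2.24; true-score variance = 1.31 + 0.24 = 1.55; composite reliability = 0.6920.
Max component reliability = 0.7500.
Difference = 0.6920 − 0.7500 = -0.058.

-0.058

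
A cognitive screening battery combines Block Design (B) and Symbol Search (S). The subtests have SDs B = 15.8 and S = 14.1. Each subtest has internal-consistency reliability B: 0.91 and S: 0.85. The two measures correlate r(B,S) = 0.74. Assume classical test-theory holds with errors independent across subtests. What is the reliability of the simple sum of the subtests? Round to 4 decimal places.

Var(B+S) = 15.8² + 14.1² + 2·[15.8·14.1·0.74] = 448.45 + 329.714 = 778.164.
Because errors are independent across components, Cov(Tᵢ,Tⱼ) = Cov(Xᵢ,Xⱼ); the off-diagonal part of the true-score variance is the same as above.
True-score variance = [15.8²·0.91 + 14.1²·0.85] + 329.714 = 396.161 + 329.714 = 725.875.
Reliability = 725.875 / 778.164 = 0.9328.

0.9328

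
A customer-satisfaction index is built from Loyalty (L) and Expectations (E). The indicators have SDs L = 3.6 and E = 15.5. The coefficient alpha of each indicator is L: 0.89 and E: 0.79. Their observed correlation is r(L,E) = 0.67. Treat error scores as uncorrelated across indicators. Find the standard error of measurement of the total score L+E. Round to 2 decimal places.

Var(total) = 253.21 + 74.772 = 327.982.
True-score variance = 201.332 + 74.772 = 276.104, so reliability = 0.8418.
Error variance = 327.982 − 276.104 = 51.8781; SEM = √51.8781 = 7.20.

7.20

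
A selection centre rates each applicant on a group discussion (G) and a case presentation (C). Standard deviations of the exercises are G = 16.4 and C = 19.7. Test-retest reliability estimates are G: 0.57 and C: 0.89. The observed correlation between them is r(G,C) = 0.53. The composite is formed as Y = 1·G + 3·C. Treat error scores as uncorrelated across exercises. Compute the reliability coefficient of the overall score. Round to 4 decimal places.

Var(Y) = 16.4² + 3²·19.7² + 2·[3·16.4·19.7·0.53] = 3761.77 + 1027.39 = 4789.16.
Because errors are independent across components, Cov(Tᵢ,Tⱼ) = Cov(Xᵢ,Xⱼ); the off-diagonal part of the true-score variance is the same as above.
True-score variance = [16.4²·0.57 + 3²·19.7²·0.89] + 1027.39 = 3261.91 + 1027.39 = 4289.3.
Reliability = 4289.3 / 4789.16 = 0.8956.

0.8956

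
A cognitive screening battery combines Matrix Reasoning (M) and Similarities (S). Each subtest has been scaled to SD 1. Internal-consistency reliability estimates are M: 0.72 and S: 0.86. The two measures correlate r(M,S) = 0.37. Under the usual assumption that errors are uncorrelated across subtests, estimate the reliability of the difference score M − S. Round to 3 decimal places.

Var(M−S) = 1 + 1 − 2·0.37 = 2 − 0.74 = 1.26.
Under uncorrelated errors the observed covariances equal the true-score covariances, so only the own-variance terms attenuate.
True-score variance = [0.72 + 0.86] − 0.74 = 1.58 − 0.74 = 0.84.
Reliability = 0.84 / 1.26 = 0.667.

0.667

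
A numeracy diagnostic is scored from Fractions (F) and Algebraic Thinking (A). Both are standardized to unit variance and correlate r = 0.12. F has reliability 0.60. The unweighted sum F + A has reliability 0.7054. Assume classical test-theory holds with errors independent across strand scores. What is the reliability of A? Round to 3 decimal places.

0.740

Var(F+A) = 2 + 2·0.12 = 2.240.
True-score variance = ρ_F + ρ_A + 2·0.12, so 0.7054 = (0.60 + ρ_A + 0.24) / 2.240.
ρ_A = 0.7054·2.240 − 0.60 − 0.24 = 0.740.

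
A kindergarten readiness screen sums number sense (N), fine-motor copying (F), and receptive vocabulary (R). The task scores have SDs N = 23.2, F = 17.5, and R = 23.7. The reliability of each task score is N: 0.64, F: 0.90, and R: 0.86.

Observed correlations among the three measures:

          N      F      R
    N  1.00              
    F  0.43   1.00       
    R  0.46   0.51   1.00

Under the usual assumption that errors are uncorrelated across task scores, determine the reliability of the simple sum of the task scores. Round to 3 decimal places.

0.887

Var(N+F+R) = 23.2² + 17.5² + 23.7² + 2·[23.2·17.5·0.43 + 23.2·23.7·0.46 + 17.5·23.7·0.51] = 1406.18 + 1278.06 = 2684.24.
With uncorrelated errors the cross-covariances are all true-score covariance, so they carry over unchanged; only the diagonal terms shrink to ρᵢσᵢ².
True-score variance = [23.2²·0.64 + 17.5²·0.90 + 23.7²·0.86] + 1278.06 = 1103.15 + 1278.06 = 2381.21.
Reliability = 2381.21 / 2684.24 = 0.887.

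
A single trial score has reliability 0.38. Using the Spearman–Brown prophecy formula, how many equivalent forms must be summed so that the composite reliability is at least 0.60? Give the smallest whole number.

k ≥ ρ*(1−ρ₁)/(ρ₁(1−ρ*)) = 0.60·0.62 / (0.38·0.40) = 2.447.
Smallest integer k = 3.

3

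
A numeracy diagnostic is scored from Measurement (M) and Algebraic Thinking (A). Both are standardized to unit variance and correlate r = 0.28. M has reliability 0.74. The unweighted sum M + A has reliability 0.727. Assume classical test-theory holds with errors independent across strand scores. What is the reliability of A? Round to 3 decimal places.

Var(M+A) = 2 + 2·0.28 = 2.560.
True-score variance = ρ_M + ρ_A + 2·0.28, so 0.727 = (0.74 + ρ_A + 0.56) / 2.560.
ρ_A = 0.727·2.560 − 0.74 − 0.56 = 0.561.

0.561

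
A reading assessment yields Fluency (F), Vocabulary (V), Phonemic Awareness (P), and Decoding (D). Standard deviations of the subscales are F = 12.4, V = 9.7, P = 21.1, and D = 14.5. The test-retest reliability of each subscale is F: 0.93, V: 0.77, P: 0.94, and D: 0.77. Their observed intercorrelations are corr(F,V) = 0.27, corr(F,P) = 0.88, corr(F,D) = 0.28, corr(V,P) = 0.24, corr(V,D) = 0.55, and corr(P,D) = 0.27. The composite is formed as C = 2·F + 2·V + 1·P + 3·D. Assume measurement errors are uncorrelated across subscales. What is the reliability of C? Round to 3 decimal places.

0.912

Var(C) = 2²·12.4² + 2²·9.7² + 21.1² + 3²·14.5² + 2·[4·12.4·9.7·0.27 + 2·12.4·21.1·0.88 + 6·12.4·14.5·0.28 + 2·9.7·21.1·0.24 + 6·9.7·14.5·0.55 + 3·21.1·14.5·0.27] = 3328.86 + 3405.32 = 6734.18.
Because errors are independent across components, Cov(Tᵢ,Tⱼ) = Cov(Xᵢ,Xⱼ); the off-diagonal part of the true-score variance is the same as above.
True-score variance = [2²·12.4²·0.93 + 2²·9.7²·0.77 + 21.1²·0.94 + 3²·14.5²·0.77] + 3405.32 = 2737.31 + 3405.32 = 6142.63.
Reliability = 6142.63 / 6734.18 = 0.912.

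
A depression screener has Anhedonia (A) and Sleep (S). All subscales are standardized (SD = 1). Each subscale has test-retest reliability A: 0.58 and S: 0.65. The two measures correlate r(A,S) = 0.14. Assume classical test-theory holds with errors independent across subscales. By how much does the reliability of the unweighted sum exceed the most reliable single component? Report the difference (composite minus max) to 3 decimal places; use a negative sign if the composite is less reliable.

0.012

Var(sum) = 2 + 0.28 = 2.28; true-score variance = 1.23 + 0.28 = 1.51; composite reliability = 0.6623.
Max component reliability = 0.6500.
Difference = 0.6623 − 0.6500 = 0.012.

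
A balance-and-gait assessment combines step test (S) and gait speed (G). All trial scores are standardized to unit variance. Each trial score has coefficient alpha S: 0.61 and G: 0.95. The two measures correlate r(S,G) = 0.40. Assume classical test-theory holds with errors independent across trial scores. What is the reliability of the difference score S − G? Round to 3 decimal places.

0.633

Var(S−G) = 1 + 1 − 2·0.40 = 2 − 0.8 = 1.2.
With uncorrelated errors the cross-covariances are all true-score covariance, so they carry over unchanged; only the diagonal terms shrink to ρᵢσᵢ².
True-score variance = [0.61 + 0.95] − 0.8 = 1.56 − 0.8 = 0.76.
Reliability = 0.76 / 1.2 = 0.633.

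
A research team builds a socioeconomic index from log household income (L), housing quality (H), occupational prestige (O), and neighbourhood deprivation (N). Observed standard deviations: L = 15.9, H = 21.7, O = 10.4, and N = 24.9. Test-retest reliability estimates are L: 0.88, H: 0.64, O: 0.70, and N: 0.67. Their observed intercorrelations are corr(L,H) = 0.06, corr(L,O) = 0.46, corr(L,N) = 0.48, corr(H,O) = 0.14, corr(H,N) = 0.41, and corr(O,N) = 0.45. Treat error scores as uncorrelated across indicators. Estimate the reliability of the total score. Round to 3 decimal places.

0.842

Var(L+H+O+N) = 15.9² + 21.7² + 10.4² + 24.9² + 2·[15.9·21.7·0.06 + 15.9·10.4·0.46 + 15.9·24.9·0.48 + 21.7·10.4·0.14 + 21.7·24.9·0.41 + 10.4·24.9·0.45] = 1451.87 + 1312.93 = 2764.8.
Under uncorrelated errors the observed covariances equal the true-score covariances, so only the own-variance terms attenuate.
True-score variance = [15.9²·0.88 + 21.7²·0.64 + 10.4²·0.70 + 24.9²·0.67] + 1312.93 = 1014.96 + 1312.93 = 2327.89.
Reliability = 2327.89 / 2764.8 = 0.842.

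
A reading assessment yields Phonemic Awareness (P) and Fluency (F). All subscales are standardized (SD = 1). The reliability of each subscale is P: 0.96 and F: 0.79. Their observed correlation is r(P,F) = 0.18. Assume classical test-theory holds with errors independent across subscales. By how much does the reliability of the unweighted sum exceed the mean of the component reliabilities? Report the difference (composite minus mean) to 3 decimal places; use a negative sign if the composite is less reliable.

Var(sum) = 2 + 0.36 = 2.36; true-score variance = 1.75 + 0.36 = 2.11; composite reliability = 0.8941.
Mean component reliability = 0.8750.
Difference = 0.8941 − 0.8750 = 0.019.

0.019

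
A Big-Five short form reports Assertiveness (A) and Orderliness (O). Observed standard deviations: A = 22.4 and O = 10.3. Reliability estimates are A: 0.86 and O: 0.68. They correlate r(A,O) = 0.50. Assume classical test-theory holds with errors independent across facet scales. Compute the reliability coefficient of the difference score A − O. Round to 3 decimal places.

0.724

Var(A−O) = 22.4² + 10.3² − 2·22.4·10.3·0.50 = 607.85 − 230.72 = 377.13.
With uncorrelated errors the cross-covariances are all true-score covariance, so they carry over unchanged; only the diagonal terms shrink to ρᵢσᵢ².
True-score variance = [22.4²·0.86 + 10.3²·0.68] − 230.72 = 503.655 − 230.72 = 272.935.
Reliability = 272.935 / 377.13 = 0.724.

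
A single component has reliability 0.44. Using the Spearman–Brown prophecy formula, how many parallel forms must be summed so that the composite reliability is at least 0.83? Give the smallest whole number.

k ≥ ρ*(1−ρ₁)/(ρ₁(1−ρ*)) = 0.83·0.56 / (0.44·0.17) = 6.214.
Smallest integer k = 7.

7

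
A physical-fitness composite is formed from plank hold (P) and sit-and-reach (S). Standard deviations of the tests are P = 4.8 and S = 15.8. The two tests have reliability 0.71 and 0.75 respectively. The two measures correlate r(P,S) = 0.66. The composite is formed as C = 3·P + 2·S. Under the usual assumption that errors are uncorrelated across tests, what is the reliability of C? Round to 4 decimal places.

Var(C) = 3²·4.8² + 2²·15.8² + 2·[6·4.8·15.8·0.66] = 1205.92 + 600.653 = 1806.57.
With uncorrelated errors the cross-covariances are all true-score covariance, so they carry over unchanged; only the diagonal terms shrink to ρᵢσᵢ².
True-score variance = [3²·4.8²·0.71 + 2²·15.8²·0.75] + 600.653 = 896.146 + 600.653 = 1496.8.
Reliability = 1496.8 / 1806.57 = 0.8285.

0.8285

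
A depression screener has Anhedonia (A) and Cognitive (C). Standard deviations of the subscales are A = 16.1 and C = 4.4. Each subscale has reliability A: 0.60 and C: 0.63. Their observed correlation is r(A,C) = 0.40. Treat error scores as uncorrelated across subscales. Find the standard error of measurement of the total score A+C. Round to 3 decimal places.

10.528

Var(total) = 278.57 + 56.672 = 335.242.
True-score variance = 167.723 + 56.672 = 224.395, so reliability = 0.6694.
Error variance = 335.242 − 224.395 = 110.847; SEM = √110.847 = 10.528.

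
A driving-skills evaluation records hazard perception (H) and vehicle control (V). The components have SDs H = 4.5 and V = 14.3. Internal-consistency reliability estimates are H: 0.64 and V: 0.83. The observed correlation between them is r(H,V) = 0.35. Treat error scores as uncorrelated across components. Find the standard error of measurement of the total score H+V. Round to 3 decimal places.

Var(total) = 224.74 + 45.045 = 269.785.
True-score variance = 182.687 + 45.045 = 227.732, so reliability = 0.8441.
Error variance = 269.785 − 227.732 = 42.0533; SEM = √42.0533 = 6.485.

6.485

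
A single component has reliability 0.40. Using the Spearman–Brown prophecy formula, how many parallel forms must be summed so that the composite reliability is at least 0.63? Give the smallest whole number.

k ≥ ρ*(1−ρ₁)/(ρ₁(1−ρ*)) = 0.63·0.60 / (0.40·0.37) = 2.554.
Smallest integer k = 3.

3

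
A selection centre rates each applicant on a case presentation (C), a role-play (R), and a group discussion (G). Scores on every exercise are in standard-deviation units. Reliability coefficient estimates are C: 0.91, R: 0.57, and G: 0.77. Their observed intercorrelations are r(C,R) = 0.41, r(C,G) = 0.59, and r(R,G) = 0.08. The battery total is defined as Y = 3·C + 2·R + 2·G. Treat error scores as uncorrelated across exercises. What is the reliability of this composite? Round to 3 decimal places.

0.884

Var(Y) = 3² + 2² + 2² + 2·[6·0.41 + 6·0.59 + 4·0.08] = 17 + 12.64 = 29.64.
Under uncorrelated errors the observed covariances equal the true-score covariances, so only the own-variance terms attenuate.
True-score variance = [3²·0.91 + 2²·0.57 + 2²·0.77] + 12.64 = 13.55 + 12.64 = 26.19.
Reliability = 26.19 / 29.64 = 0.884.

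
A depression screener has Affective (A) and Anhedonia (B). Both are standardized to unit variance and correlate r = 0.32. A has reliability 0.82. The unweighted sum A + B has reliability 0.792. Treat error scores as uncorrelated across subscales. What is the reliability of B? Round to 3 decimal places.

Var(A+B) = 2 + 2·0.32 = 2.640.
True-score variance = ρ_A + ρ_B + 2·0.32, so 0.792 = (0.82 + ρ_B + 0.64) / 2.640.
ρ_B = 0.792·2.640 − 0.82 − 0.64 = 0.631.

0.631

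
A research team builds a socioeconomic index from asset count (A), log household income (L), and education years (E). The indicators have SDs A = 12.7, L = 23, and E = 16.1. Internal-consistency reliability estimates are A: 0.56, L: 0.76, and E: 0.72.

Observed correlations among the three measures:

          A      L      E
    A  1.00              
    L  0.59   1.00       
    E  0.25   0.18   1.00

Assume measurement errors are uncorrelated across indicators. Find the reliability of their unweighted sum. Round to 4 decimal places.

Var(A+L+E) = 12.7² + 23² + 16.1² + 2·[12.7·23·0.59 + 12.7·16.1·0.25 + 23·16.1·0.18] = 949.5 + 580.221 = 1529.72.
Because errors are independent across components, Cov(Tᵢ,Tⱼ) = Cov(Xᵢ,Xⱼ); the off-diagonal part of the true-score variance is the same as above.
True-score variance = [12.7²·0.56 + 23²·0.76 + 16.1²·0.72] + 580.221 = 678.994 + 580.221 = 1259.21.
Reliability = 1259.21 / 1529.72 = 0.8232.

0.8232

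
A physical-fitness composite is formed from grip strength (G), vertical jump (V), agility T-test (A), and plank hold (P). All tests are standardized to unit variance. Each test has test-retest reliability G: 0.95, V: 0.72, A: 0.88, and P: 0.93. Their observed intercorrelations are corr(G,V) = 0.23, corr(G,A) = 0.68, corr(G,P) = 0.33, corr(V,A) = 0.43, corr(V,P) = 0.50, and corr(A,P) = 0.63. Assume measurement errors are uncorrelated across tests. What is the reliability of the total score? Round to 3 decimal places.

Var(G+V+A+P) = 4 + 2·[0.23 + 0.68 + 0.33 + 0.43 + 0.50 + 0.63] = 4 + 5.6 = 9.6.
Under uncorrelated errors the observed covariances equal the true-score covariances, so only the own-variance terms attenuate.
True-score variance = [0.95 + 0.72 + 0.88 + 0.93] + 5.6 = 3.48 + 5.6 = 9.08.
Reliability = 9.08 / 9.6 = 0.946.

0.946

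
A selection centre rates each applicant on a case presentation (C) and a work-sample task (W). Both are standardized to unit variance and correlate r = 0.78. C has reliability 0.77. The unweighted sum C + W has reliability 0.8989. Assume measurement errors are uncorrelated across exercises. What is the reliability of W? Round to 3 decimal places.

Var(C+W) = 2 + 2·0.78 = 3.560.
True-score variance = ρ_C + ρ_W + 2·0.78, so 0.8989 = (0.77 + ρ_W + 1.56) / 3.560.
ρ_W = 0.8989·3.560 − 0.77 − 1.56 = 0.870.

0.870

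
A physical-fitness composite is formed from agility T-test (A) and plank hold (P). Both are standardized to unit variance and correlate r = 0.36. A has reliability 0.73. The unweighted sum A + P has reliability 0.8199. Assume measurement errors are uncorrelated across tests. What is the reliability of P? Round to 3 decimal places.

0.780

Var(A+P) = 2 + 2·0.36 = 2.720.
True-score variance = ρ_A + ρ_P + 2·0.36, so 0.8199 = (0.73 + ρ_P + 0.72) / 2.720.
ρ_P = 0.8199·2.720 − 0.73 − 0.72 = 0.780.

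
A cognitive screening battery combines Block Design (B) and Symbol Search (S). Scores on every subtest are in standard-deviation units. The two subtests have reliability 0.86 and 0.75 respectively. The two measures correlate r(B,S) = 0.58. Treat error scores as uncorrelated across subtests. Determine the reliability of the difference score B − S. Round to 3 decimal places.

Var(B−S) = 1 + 1 − 2·0.58 = 2 − 1.16 = 0.84.
Because errors are independent across components, Cov(Tᵢ,Tⱼ) = Cov(Xᵢ,Xⱼ); the off-diagonal part of the true-score variance is the same as above.
True-score variance = [0.86 + 0.75] − 1.16 = 1.61 − 1.16 = 0.45.
Reliability = 0.45 / 0.84 = 0.536.

0.536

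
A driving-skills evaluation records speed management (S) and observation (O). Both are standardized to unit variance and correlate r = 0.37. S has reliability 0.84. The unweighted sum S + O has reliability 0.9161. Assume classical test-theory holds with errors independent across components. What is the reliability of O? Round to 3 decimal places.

Var(S+O) = 2 + 2·0.37 = 2.740.
True-score variance = ρ_S + ρ_O + 2·0.37, so 0.9161 = (0.84 + ρ_O + 0.74) / 2.740.
ρ_O = 0.9161·2.740 − 0.84 − 0.74 = 0.930.

0.930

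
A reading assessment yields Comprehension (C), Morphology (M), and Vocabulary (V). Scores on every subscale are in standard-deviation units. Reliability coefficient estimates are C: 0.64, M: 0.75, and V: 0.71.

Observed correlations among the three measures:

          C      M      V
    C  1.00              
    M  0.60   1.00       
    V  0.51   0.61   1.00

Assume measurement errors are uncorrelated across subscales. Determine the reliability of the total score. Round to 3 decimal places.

Var(C+M+V) = 3 + 2·[0.60 + 0.51 + 0.61] = 3 + 3.44 = 6.44.
Because errors are independent across components, Cov(Tᵢ,Tⱼ) = Cov(Xᵢ,Xⱼ); the off-diagonal part of the true-score variance is the same as above.
True-score variance = [0.64 + 0.75 + 0.71] + 3.44 = 2.1 + 3.44 = 5.54.
Reliability = 5.54 / 6.44 = 0.860.

0.860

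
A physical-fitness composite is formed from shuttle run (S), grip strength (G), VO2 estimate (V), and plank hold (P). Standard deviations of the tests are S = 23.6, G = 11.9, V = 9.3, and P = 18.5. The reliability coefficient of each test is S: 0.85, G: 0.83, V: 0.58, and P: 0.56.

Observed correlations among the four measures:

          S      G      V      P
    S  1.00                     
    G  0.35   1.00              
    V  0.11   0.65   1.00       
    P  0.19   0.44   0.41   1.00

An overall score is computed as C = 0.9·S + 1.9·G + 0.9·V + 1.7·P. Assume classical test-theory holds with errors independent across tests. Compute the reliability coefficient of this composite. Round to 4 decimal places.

Var(C) = 0.9²·23.6² + 1.9²·11.9² + 0.9²·9.3² + 1.7²·18.5² + 2·[1.71·23.6·11.9·0.35 + 0.81·23.6·9.3·0.11 + 1.53·23.6·18.5·0.19 + 1.71·11.9·9.3·0.65 + 3.23·11.9·18.5·0.44 + 1.53·9.3·18.5·0.41] = 2021.51 + 1716.74 = 3738.25.
Under uncorrelated errors the observed covariances equal the true-score covariances, so only the own-variance terms attenuate.
True-score variance = [0.9²·23.6²·0.85 + 1.9²·11.9²·0.83 + 0.9²·9.3²·0.58 + 1.7²·18.5²·0.56] + 1716.74 = 1402.3 + 1716.74 = 3119.05.
Reliability = 3119.05 / 3738.25 = 0.8344.

0.8344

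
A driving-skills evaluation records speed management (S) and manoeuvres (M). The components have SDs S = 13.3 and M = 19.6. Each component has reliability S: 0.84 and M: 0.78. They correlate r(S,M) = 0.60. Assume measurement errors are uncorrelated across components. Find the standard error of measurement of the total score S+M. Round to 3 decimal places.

Var(total) = 561.05 + 312.816 = 873.866.
True-score variance = 448.232 + 312.816 = 761.048, so reliability = 0.8709.
Error variance = 873.866 − 761.048 = 112.818; SEM = √112.818 = 10.622.

10.622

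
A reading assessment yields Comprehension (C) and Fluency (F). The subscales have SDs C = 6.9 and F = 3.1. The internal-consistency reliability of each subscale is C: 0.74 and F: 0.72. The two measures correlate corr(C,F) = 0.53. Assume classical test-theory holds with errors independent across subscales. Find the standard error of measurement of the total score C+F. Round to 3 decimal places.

3.882

Var(total) = 57.22 + 22.6734 = 79.8934.
True-score variance = 42.1506 + 22.6734 = 64.824, so reliability = 0.8114.
Error variance = 79.8934 − 64.824 = 15.0694; SEM = √15.0694 = 3.882.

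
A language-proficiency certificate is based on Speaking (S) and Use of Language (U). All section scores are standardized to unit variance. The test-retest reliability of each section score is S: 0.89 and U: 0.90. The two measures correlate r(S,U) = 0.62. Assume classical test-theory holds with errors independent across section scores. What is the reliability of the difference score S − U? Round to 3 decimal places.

0.724

Var(S−U) = 1 + 1 − 2·0.62 = 2 − 1.24 = 0.76.
Because errors are independent across components, Cov(Tᵢ,Tⱼ) = Cov(Xᵢ,Xⱼ); the off-diagonal part of the true-score variance is the same as above.
True-score variance = [0.89 + 0.90] − 1.24 = 1.79 − 1.24 = 0.55.
Reliability = 0.55 / 0.76 = 0.724.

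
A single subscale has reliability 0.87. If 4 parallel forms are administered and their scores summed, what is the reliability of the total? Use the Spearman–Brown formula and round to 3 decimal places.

ρ_k = kρ / (1 + (k−1)ρ) = 4·0.87 / (1 + 3·0.87) = 3.480 / 3.610 = 0.964.

0.964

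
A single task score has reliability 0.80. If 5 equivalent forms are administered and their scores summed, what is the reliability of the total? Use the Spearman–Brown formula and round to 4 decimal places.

0.9524

ρ_k = kρ / (1 + (k−1)ρ) = 5·0.80 / (1 + 4·0.80) = 4.000 / 4.200 = 0.9524.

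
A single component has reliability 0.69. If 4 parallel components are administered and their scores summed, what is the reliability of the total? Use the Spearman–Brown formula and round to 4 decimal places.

ρ_k = kρ / (1 + (k−1)ρ) = 4·0.69 / (1 + 3·0.69) = 2.760 / 3.070 = 0.8990.

0.8990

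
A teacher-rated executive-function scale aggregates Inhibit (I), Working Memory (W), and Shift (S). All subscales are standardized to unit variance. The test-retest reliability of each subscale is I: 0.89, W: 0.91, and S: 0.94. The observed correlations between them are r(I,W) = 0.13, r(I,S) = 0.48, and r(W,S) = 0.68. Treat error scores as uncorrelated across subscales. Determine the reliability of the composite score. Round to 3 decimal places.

Var(I+W+S) = 3 + 2·[0.13 + 0.48 + 0.68] = 3 + 2.58 = 5.58.
With uncorrelated errors the cross-covariances are all true-score covariance, so they carry over unchanged; only the diagonal terms shrink to ρᵢσᵢ².
True-score variance = [0.89 + 0.91 + 0.94] + 2.58 = 2.74 + 2.58 = 5.32.
Reliability = 5.32 / 5.58 = 0.953.

0.953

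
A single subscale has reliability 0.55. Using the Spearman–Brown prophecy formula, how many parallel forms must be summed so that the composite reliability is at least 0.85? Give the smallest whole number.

k ≥ ρ*(1−ρ₁)/(ρ₁(1−ρ*)) = 0.85·0.45 / (0.55·0.15) = 4.636.
Smallest integer k = 5.

5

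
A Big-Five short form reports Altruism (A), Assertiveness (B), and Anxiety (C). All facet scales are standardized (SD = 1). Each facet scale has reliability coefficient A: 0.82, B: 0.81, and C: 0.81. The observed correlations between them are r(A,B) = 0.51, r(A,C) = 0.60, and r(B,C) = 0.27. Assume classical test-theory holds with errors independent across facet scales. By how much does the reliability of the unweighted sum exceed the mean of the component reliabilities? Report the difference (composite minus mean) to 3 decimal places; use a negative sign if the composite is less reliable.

Var(sum) = 3 + 2.76 = 5.76; true-score variance = 2.44 + 2.76 = 5.2; composite reliability = 0.9028.
Mean component reliability = 0.8133.
Difference = 0.9028 − 0.8133 = 0.089.

0.089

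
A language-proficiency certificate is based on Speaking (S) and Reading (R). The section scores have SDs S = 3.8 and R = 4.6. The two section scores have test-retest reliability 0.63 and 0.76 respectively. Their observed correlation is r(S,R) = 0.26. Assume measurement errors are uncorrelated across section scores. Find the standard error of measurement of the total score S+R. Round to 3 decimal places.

Var(total) = 35.6 + 9.0896 = 44.6896.
True-score variance = 25.1788 + 9.0896 = 34.2684, so reliability = 0.7668.
Error variance = 44.6896 − 34.2684 = 10.4212; SEM = √10.4212 = 3.228.

3.228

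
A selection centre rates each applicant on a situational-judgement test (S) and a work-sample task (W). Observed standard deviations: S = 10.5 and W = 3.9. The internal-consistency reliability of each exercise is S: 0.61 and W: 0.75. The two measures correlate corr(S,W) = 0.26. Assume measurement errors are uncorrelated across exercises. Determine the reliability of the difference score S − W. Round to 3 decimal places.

0.551

Var(S−W) = 10.5² + 3.9² − 2·10.5·3.9·0.26 = 125.46 − 21.294 = 104.166.
With uncorrelated errors the cross-covariances are all true-score covariance, so they carry over unchanged; only the diagonal terms shrink to ρᵢσᵢ².
True-score variance = [10.5²·0.61 + 3.9²·0.75] − 21.294 = 78.66 − 21.294 = 57.366.
Reliability = 57.366 / 104.166 = 0.551.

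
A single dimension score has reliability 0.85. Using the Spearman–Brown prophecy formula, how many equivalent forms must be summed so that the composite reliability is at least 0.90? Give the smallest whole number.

2

k ≥ ρ*(1−ρ₁)/(ρ₁(1−ρ*)) = 0.90·0.15 / (0.85·0.10) = 1.588.
Smallest integer k = 2.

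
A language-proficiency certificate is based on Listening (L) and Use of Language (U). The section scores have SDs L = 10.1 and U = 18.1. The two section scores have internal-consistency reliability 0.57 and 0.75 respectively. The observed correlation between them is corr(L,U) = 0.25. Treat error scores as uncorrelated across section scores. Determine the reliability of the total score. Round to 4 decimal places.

0.7586

Var(L+U) = 10.1² + 18.1² + 2·[10.1·18.1·0.25] = 429.62 + 91.405 = 521.025.
Under uncorrelated errors the observed covariances equal the true-score covariances, so only the own-variance terms attenuate.
True-score variance = [10.1²·0.57 + 18.1²·0.75] + 91.405 = 303.853 + 91.405 = 395.258.
Reliability = 395.258 / 521.025 = 0.7586.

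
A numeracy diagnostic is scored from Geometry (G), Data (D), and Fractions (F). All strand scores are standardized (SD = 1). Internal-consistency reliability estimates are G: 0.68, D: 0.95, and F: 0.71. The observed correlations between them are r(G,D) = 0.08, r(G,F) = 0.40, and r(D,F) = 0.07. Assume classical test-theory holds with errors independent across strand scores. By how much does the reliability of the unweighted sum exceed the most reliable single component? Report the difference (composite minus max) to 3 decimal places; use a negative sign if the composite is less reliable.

-0.111

Var(sum) = 3 + 1.1 = 4.1; true-score variance = 2.34 + 1.1 = 3.44; composite reliability = 0.8390.
Max component reliability = 0.9500.
Difference = 0.8390 − 0.9500 = -0.111.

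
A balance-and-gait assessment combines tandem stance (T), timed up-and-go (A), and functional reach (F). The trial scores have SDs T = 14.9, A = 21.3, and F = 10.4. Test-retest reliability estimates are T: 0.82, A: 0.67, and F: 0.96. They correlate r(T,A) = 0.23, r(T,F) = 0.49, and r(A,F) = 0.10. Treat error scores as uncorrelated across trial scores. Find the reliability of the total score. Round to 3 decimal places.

0.828

Var(T+A+F) = 14.9² + 21.3² + 10.4² + 2·[14.9·21.3·0.23 + 14.9·10.4·0.49 + 21.3·10.4·0.10] = 783.86 + 342.155 = 1126.02.
Because errors are independent across components, Cov(Tᵢ,Tⱼ) = Cov(Xᵢ,Xⱼ); the off-diagonal part of the true-score variance is the same as above.
True-score variance = [14.9²·0.82 + 21.3²·0.67 + 10.4²·0.96] + 342.155 = 589.854 + 342.155 = 932.009.
Reliability = 932.009 / 1126.02 = 0.828.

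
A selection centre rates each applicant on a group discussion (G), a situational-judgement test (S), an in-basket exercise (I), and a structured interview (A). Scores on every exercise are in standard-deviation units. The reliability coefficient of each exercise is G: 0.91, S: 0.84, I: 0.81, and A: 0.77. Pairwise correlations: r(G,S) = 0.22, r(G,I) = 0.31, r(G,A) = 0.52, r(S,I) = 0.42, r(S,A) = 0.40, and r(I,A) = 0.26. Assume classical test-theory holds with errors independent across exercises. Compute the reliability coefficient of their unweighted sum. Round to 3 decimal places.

Var(G+S+I+A) = 4 + 2·[0.22 + 0.31 + 0.52 + 0.42 + 0.40 + 0.26] = 4 + 4.26 = 8.26.
With uncorrelated errors the cross-covariances are all true-score covariance, so they carry over unchanged; only the diagonal terms shrink to ρᵢσᵢ².
True-score variance = [0.91 + 0.84 + 0.81 + 0.77] + 4.26 = 3.33 + 4.26 = 7.59.
Reliability = 7.59 / 8.26 = 0.919.

0.919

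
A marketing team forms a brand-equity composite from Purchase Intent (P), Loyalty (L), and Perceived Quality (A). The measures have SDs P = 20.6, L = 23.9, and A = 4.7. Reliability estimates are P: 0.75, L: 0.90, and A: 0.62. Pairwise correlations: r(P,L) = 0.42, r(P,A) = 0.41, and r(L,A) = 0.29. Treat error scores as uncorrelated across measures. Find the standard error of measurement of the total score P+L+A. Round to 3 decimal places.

Var(total) = 1017.66 + 558.109 = 1575.77.
True-score variance = 846.055 + 558.109 = 1404.16, so reliability = 0.8911.
Error variance = 1575.77 − 1404.16 = 171.605; SEM = √171.605 = 13.100.

13.100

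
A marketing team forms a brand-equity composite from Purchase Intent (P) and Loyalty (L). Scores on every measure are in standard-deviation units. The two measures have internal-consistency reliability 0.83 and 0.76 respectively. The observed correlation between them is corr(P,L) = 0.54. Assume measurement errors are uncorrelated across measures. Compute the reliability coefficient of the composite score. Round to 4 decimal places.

Var(P+L) = 2 + 2·[0.54] = 2 + 1.08 = 3.08.
With uncorrelated errors the cross-covariances are all true-score covariance, so they carry over unchanged; only the diagonal terms shrink to ρᵢσᵢ².
True-score variance = [0.83 + 0.76] + 1.08 = 1.59 + 1.08 = 2.67.
Reliability = 2.67 / 3.08 = 0.8669.

0.8669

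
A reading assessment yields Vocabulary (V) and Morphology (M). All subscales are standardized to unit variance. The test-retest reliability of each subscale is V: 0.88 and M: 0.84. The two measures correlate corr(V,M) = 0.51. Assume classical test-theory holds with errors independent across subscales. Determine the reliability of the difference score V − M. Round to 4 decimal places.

0.7143

Var(V−M) = 1 + 1 − 2·0.51 = 2 − 1.02 = 0.98.
Under uncorrelated errors the observed covariances equal the true-score covariances, so only the own-variance terms attenuate.
True-score variance = [0.88 + 0.84] − 1.02 = 1.72 − 1.02 = 0.7.
Reliability = 0.7 / 0.98 = 0.7143.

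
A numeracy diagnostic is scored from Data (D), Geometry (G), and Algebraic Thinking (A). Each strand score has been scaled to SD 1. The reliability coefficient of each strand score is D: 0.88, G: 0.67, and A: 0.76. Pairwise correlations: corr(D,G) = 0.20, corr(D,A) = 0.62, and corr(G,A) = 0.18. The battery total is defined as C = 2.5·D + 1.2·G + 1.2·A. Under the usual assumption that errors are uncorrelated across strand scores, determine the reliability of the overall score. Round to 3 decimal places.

Var(C) = 2.5² + 1.2² + 1.2² + 2·[3·0.20 + 3·0.62 + 1.44·0.18] = 9.13 + 5.4384 = 14.5684.
With uncorrelated errors the cross-covariances are all true-score covariance, so they carry over unchanged; only the diagonal terms shrink to ρᵢσᵢ².
True-score variance = [2.5²·0.88 + 1.2²·0.67 + 1.2²·0.76] + 5.4384 = 7.5592 + 5.4384 = 12.9976.
Reliability = 12.9976 / 14.5684 = 0.892.

0.892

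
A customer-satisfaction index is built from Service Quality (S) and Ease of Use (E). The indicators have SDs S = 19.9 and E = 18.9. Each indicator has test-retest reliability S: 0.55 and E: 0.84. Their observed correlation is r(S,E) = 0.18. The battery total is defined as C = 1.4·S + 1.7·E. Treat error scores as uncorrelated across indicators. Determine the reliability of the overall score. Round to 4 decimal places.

Var(C) = 1.4²·19.9² + 1.7²·18.9² + 2·[2.38·19.9·18.9·0.18] = 1808.52 + 322.251 = 2130.77.
Under uncorrelated errors the observed covariances equal the true-score covariances, so only the own-variance terms attenuate.
True-score variance = [1.4²·19.9²·0.55 + 1.7²·18.9²·0.84] + 322.251 = 1294.06 + 322.251 = 1616.31.
Reliability = 1616.31 / 2130.77 = 0.7586.

0.7586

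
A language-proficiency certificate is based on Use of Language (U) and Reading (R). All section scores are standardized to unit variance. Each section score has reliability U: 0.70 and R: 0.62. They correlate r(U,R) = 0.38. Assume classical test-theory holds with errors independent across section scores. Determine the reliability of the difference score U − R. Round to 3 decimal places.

0.452

Var(U−R) = 1 + 1 − 2·0.38 = 2 − 0.76 = 1.24.
Because errors are independent across components, Cov(Tᵢ,Tⱼ) = Cov(Xᵢ,Xⱼ); the off-diagonal part of the true-score variance is the same as above.
True-score variance = [0.70 + 0.62] − 0.76 = 1.32 − 0.76 = 0.56.
Reliability = 0.56 / 1.24 = 0.452.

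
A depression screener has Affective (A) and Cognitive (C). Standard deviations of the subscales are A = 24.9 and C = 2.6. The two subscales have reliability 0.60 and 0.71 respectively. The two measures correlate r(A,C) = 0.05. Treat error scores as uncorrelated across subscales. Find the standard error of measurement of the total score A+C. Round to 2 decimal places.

Var(total) = 626.77 + 6.474 = 633.244.
True-score variance = 376.806 + 6.474 = 383.28, so reliability = 0.6053.
Error variance = 633.244 − 383.28 = 249.964; SEM = √249.964 = 15.81.

15.81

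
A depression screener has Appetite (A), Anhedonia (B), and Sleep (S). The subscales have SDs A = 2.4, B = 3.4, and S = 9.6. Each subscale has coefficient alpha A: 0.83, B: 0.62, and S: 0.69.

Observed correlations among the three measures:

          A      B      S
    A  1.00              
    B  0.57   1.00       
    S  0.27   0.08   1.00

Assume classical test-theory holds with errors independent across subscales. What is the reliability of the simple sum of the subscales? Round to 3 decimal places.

0.751

Var(A+B+S) = 2.4² + 3.4² + 9.6² + 2·[2.4·3.4·0.57 + 2.4·9.6·0.27 + 3.4·9.6·0.08] = 109.48 + 26.9664 = 136.446.
Because errors are independent across components, Cov(Tᵢ,Tⱼ) = Cov(Xᵢ,Xⱼ); the off-diagonal part of the true-score variance is the same as above.
True-score variance = [2.4²·0.83 + 3.4²·0.62 + 9.6²·0.69] + 26.9664 = 75.5384 + 26.9664 = 102.505.
Reliability = 102.505 / 136.446 = 0.751.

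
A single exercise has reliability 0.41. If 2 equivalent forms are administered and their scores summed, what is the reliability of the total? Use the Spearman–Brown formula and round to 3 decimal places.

0.582

ρ_k = kρ / (1 + (k−1)ρ) = 2·0.41 / (1 + 1·0.41) = 0.820 / 1.410 = 0.582.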